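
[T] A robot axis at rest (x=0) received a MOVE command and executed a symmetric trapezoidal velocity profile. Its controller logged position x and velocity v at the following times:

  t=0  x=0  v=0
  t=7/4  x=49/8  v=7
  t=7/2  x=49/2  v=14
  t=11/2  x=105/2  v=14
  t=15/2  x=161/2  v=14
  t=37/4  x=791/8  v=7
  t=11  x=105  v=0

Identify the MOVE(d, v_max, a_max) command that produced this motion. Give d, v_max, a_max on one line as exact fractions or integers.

final state: t=11, x=105, v=0 → d = 105
a_max = (7−0)/(7/4−0) = 4
max v = 14 over t∈[7/2,15/2] → v_max = 14
check: 14·(7/2+4) = 105 ✓

d=105 v_max=14 a_max=4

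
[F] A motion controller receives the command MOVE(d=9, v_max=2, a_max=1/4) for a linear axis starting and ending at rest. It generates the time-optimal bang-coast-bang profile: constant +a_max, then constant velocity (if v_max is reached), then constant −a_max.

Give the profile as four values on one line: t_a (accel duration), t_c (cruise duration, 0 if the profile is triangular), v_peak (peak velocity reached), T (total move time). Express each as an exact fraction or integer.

t_a=6 t_c=0 v_peak=3/2 T=12

(v_max)²/a_max = 2²/(1/4) = 16
9 < 16 → triangular
v_peak = √(9·1/4) = √(9/4) = 3/2
t_a = (3/2)/(1/4) = 6; t_c = 0
T = 2·6 = 12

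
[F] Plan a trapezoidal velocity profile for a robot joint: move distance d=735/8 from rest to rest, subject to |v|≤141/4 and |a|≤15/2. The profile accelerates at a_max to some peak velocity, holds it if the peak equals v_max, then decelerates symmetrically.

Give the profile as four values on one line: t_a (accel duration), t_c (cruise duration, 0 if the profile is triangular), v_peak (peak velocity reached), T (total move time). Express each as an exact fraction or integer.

t_a=7/2 t_c=0 v_peak=105/4 T=7

vₘ²/aₘ = (141/4)²/(15/2) = 6627/40
735/8 < 6627/40 so t_c = 0
v_peak = √(735/8·15/2) = √(11025/16) = 105/4
t_a = (105/4)/(15/2) = 7/2; t_c = 0
T = 2·7/2 = 7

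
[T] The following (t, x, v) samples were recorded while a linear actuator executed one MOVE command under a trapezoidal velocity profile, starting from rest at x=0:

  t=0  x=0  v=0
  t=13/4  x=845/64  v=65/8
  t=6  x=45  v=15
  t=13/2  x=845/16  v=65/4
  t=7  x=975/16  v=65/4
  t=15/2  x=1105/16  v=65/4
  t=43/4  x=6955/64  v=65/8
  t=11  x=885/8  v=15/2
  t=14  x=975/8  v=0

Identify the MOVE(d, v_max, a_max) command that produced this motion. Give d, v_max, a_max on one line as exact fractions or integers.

final state: t=14, x=975/8, v=0 → d = 975/8
a_max = (65/8−0)/(13/4−0) = 5/2
max v = 65/4 over t∈[13/2,15/2] → v_max = 65/4
check: 65/4·(13/2+1) = 975/8 ✓

d=975/8 v_max=65/4 a_max=5/2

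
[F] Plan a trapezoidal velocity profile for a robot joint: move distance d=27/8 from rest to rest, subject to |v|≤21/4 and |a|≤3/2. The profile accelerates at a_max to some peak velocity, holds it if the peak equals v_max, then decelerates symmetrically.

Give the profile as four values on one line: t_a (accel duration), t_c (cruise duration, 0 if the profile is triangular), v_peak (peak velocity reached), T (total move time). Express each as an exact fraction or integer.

t_a=3/2 t_c=0 v_peak=9/4 T=3

vₘ²/aₘ = (21/4)²/(3/2) = 147/8
27/8 < 147/8 → triangular
v_peak = √(27/8·3/2) = √(81/16) = 9/4
t_a = (9/4)/(3/2) = 3/2; t_c = 0
T = 2·3/2 = 3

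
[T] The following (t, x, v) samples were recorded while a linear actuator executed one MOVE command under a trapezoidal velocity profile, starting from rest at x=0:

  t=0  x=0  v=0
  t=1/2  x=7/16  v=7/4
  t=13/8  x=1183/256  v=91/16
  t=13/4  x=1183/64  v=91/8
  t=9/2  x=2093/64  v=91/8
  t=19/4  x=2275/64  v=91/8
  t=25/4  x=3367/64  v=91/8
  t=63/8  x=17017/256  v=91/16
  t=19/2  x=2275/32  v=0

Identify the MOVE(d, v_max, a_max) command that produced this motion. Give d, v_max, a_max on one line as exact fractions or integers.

final state: t=19/2, x=2275/32, v=0 → d = 2275/32
a_max = (7/4−0)/(1/2−0) = 7/2
max v = 91/8 over t∈[13/4,25/4] → v_max = 91/8
check: 91/8·(13/4+3) = 2275/32 ✓

d=2275/32 v_max=91/8 a_max=7/2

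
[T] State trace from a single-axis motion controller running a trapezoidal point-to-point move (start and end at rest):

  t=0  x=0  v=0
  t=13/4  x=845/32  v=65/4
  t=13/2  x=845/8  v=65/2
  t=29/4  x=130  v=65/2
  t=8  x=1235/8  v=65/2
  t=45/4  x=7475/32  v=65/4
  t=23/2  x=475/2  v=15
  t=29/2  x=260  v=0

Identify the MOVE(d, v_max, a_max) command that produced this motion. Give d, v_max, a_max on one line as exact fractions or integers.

d=260 v_max=65/2 a_max=5

final state: t=29/2, x=260, v=0 → d = 260
a_max = (65/4−0)/(13/4−0) = 5
max v = 65/2 over t∈[13/2,8] → v_max = 65/2
check: 65/2·(13/2+3/2) = 260 ✓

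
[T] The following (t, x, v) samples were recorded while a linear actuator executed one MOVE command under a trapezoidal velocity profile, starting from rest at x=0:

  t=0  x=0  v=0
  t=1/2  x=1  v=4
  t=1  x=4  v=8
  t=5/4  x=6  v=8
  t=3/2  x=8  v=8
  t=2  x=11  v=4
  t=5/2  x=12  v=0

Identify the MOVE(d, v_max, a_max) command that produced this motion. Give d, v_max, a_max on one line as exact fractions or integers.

d=12 v_max=8 a_max=8

final state: t=5/2, x=12, v=0 → d = 12
a_max = (4−0)/(1/2−0) = 8
max v = 8 over t∈[1,3/2] → v_max = 8
check: 8·(1+1/2) = 12 ✓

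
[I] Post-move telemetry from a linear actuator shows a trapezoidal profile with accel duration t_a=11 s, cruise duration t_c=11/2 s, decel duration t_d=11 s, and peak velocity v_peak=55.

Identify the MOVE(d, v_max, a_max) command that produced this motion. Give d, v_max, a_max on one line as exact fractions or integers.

a_max = 55/11 = 5
d_a = ½·55·11 = 605/2; d_c = 55·11/2 = 605/2
d = 2·605/2 + 605/2 = 1815/2
t_c = 11/2 > 0 ⇒ limit active, v_max = 55

d=1815/2 v_max=55 a_max=5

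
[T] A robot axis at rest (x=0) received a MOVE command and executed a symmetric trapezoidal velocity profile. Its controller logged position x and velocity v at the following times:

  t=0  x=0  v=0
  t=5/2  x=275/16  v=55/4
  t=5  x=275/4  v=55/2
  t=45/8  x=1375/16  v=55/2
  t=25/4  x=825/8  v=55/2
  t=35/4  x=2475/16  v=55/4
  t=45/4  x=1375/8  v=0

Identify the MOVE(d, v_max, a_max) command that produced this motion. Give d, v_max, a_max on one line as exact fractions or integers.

final state: t=45/4, x=1375/8, v=0 → d = 1375/8
a_max = (55/4−0)/(5/2−0) = 11/2
max v = 55/2 over t∈[5,25/4] → v_max = 55/2
check: 55/2·(5+5/4) = 1375/8 ✓

d=1375/8 v_max=55/2 a_max=11/2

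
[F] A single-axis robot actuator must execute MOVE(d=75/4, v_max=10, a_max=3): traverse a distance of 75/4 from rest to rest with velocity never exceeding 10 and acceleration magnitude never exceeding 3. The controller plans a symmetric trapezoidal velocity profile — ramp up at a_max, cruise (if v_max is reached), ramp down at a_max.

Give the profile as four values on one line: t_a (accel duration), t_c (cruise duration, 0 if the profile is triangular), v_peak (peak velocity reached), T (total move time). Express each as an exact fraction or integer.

t_a=5/2 t_c=0 v_peak=15/2 T=5

vₘ²/aₘ = 10²/3 = 100/3
75/4 < 100/3 → triangular
v_peak = √(75/4·3) = √(225/4) = 15/2
t_a = (15/2)/3 = 5/2; t_c = 0
T = 2·5/2 = 5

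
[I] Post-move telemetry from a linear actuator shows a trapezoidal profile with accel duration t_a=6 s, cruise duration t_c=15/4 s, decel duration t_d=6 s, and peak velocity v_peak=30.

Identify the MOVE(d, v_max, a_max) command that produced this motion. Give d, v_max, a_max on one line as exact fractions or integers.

d=585/2 v_max=30 a_max=5

a_max = 30/6 = 5
d_a = ½·30·6 = 90; d_c = 30·15/4 = 225/2
d = 2·90 + 225/2 = 585/2
t_c = 15/4 > 0 ⇒ limit active, v_max = 30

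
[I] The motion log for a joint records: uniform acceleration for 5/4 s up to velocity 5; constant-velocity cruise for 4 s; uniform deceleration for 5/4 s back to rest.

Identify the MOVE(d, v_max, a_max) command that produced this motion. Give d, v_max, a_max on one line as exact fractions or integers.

d=105/4 v_max=5 a_max=4

a_max = 5/(5/4) = 4
d_a = ½·5·5/4 = 25/8; d_c = 5·4 = 20
d = 2·25/8 + 20 = 105/4
t_c = 4 > 0 so v_max = 5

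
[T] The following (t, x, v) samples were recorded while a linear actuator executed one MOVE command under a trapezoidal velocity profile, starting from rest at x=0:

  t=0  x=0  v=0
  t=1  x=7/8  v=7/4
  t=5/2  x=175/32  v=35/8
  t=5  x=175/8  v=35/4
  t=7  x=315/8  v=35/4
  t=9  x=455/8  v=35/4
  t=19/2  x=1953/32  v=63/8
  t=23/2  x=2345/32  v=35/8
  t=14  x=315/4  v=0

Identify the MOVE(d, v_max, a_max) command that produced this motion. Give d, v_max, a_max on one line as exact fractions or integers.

d=315/4 v_max=35/4 a_max=7/4

final state: t=14, x=315/4, v=0 → d = 315/4
a_max = (7/4−0)/(1−0) = 7/4
max v = 35/4 over t∈[5,9] → v_max = 35/4
check: 35/4·(5+4) = 315/4 ✓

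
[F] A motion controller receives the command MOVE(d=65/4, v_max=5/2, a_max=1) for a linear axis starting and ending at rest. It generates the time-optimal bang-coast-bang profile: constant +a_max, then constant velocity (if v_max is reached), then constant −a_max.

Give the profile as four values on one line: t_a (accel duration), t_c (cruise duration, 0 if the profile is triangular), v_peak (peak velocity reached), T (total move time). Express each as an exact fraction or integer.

vₘ²/aₘ = (5/2)²/1 = 25/4
65/4 ≥ 25/4 so v_max reached
t_a = (5/2)/1 = 5/2; v_peak = 5/2
d_cruise = 65/4 − 25/4 = 10; t_c = 10/(5/2) = 4
T = 2·5/2 + 4 = 9

t_a=5/2 t_c=4 v_peak=5/2 T=9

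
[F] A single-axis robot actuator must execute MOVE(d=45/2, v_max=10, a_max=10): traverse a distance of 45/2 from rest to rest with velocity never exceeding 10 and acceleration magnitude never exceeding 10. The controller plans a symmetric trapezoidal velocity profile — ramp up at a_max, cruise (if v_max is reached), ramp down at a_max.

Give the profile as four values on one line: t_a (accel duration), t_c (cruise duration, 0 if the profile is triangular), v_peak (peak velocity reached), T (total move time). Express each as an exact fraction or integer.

v_max²/a_max = 10²/10 = 10
45/2 ≥ 10 ⇒ cruise phase
t_a = 10/10 = 1; v_peak = 10
d_cruise = 45/2 − 10 = 25/2; t_c = (25/2)/10 = 5/4
T = 2·1 + 5/4 = 13/4

t_a=1 t_c=5/4 v_peak=10 T=13/4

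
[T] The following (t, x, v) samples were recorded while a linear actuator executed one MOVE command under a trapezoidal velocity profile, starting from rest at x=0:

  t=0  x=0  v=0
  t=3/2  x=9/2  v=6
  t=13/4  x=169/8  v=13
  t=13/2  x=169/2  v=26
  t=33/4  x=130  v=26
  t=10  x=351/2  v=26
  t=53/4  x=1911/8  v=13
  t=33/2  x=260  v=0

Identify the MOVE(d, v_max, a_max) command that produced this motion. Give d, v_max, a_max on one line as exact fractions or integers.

d=260 v_max=26 a_max=4

final state: t=33/2, x=260, v=0 → d = 260
a_max = (6−0)/(3/2−0) = 4
max v = 26 over t∈[13/2,10] → v_max = 26
check: 26·(13/2+7/2) = 260 ✓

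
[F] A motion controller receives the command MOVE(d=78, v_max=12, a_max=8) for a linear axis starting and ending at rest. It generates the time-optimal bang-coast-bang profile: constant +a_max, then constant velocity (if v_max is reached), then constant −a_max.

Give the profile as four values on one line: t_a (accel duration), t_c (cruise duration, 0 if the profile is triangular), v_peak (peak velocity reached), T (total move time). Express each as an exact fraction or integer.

t_a=3/2 t_c=5 v_peak=12 T=8

v_max²/a_max = 12²/8 = 18
78 ≥ 18 ⇒ cruise phase
t_a = 12/8 = 3/2; v_peak = 12
d_cruise = 78 − 18 = 60; t_c = 60/12 = 5
T = 2·3/2 + 5 = 8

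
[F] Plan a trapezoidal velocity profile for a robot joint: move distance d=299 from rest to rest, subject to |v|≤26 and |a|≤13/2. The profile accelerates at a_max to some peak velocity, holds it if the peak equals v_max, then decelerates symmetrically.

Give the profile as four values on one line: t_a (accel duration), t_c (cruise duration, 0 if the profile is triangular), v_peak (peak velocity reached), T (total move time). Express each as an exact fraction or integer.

t_a=4 t_c=15/2 v_peak=26 T=31/2

v_max²/a_max = 26²/(13/2) = 104
299 ≥ 104 → trapezoidal
t_a = 26/(13/2) = 4; v_peak = 26
d_cruise = 299 − 104 = 195; t_c = 195/26 = 15/2
T = 2·4 + 15/2 = 31/2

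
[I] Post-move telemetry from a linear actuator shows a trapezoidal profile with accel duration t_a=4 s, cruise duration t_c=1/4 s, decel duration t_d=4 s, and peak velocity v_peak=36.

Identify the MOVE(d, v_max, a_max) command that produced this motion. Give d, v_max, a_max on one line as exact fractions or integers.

d=153 v_max=36 a_max=9

a_max = 36/4 = 9
d_a = ½·36·4 = 72; d_c = 36·1/4 = 9
d = 2·72 + 9 = 153
t_c = 1/4 > 0 ⇒ limit active, v_max = 36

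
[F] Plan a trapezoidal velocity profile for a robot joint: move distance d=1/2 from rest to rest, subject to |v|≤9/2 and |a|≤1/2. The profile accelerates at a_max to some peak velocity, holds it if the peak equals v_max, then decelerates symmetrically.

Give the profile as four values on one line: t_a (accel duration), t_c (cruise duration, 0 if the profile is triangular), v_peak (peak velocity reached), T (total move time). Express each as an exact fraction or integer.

vₘ²/aₘ = (9/2)²/(1/2) = 81/2
1/2 < 81/2 ⇒ no cruise
v_peak = √(1/2·1/2) = √(1/4) = 1/2
t_a = (1/2)/(1/2) = 1; t_c = 0
T = 2·1 = 2

t_a=1 t_c=0 v_peak=1/2 T=2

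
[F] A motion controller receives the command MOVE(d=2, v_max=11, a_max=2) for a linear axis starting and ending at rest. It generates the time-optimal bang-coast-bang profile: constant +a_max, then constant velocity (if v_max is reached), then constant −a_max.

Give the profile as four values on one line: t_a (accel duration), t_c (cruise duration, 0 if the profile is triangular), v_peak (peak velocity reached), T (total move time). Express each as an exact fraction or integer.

t_a=1 t_c=0 v_peak=2 T=2

vₘ²/aₘ = 11²/2 = 121/2
2 < 121/2 → triangular
v_peak = √(2·2) = √4 = 2
t_a = 2/2 = 1; t_c = 0
T = 2·1 = 2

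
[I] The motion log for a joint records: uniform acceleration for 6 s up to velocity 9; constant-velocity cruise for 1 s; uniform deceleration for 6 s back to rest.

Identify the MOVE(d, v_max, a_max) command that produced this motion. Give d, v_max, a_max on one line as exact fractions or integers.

d=63 v_max=9 a_max=3/2

a_max = 9/6 = 3/2
d_a = ½·9·6 = 27; d_c = 9·1 = 9
d = 2·27 + 9 = 63
t_c = 1 > 0 so v_max = 9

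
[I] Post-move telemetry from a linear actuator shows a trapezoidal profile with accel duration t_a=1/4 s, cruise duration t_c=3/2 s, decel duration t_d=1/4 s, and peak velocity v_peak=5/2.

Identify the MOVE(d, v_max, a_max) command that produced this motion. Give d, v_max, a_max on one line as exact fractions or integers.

d=35/8 v_max=5/2 a_max=10

a_max = (5/2)/(1/4) = 10
d_a = ½·5/2·1/4 = 5/16; d_c = 5/2·3/2 = 15/4
d = 2·5/16 + 15/4 = 35/8
t_c = 3/2 > 0 → v_max = v_peak = 5/2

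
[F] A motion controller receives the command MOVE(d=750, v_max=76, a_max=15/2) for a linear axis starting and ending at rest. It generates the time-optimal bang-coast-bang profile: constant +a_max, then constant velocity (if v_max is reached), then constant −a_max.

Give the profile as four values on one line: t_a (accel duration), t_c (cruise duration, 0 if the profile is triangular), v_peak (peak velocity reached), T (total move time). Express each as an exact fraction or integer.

(v_max)²/a_max = 76²/(15/2) = 11552/15
750 < 11552/15 → triangular
v_peak = √(750·15/2) = √5625 = 75
t_a = 75/(15/2) = 10; t_c = 0
T = 2·10 = 20

t_a=10 t_c=0 v_peak=75 T=20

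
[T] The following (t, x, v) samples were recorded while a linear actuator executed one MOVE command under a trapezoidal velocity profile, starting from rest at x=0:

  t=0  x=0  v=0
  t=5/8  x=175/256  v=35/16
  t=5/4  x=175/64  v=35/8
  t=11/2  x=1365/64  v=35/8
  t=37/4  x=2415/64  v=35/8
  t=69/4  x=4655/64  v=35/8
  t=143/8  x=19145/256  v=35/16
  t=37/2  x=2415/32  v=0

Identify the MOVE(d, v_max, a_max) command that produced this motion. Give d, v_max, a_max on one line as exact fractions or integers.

final state: t=37/2, x=2415/32, v=0 → d = 2415/32
a_max = (35/16−0)/(5/8−0) = 7/2
max v = 35/8 over t∈[5/4,69/4] → v_max = 35/8
check: 35/8·(5/4+16) = 2415/32 ✓

d=2415/32 v_max=35/8 a_max=7/2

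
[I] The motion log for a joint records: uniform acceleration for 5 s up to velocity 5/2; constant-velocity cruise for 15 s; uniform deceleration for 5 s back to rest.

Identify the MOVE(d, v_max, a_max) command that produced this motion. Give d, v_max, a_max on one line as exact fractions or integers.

a_max = (5/2)/5 = 1/2
d_a = ½·5/2·5 = 25/4; d_c = 5/2·15 = 75/2
d = 2·25/4 + 75/2 = 50
t_c = 15 > 0 ⇒ limit active, v_max = 5/2

d=50 v_max=5/2 a_max=1/2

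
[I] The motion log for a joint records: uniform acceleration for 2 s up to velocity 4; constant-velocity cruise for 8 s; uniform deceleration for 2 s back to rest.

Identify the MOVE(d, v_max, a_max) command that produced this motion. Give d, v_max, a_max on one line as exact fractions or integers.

d=40 v_max=4 a_max=2

a_max = 4/2 = 2
d_a = ½·4·2 = 4; d_c = 4·8 = 32
d = 2·4 + 32 = 40
t_c = 8 > 0 so v_max = 4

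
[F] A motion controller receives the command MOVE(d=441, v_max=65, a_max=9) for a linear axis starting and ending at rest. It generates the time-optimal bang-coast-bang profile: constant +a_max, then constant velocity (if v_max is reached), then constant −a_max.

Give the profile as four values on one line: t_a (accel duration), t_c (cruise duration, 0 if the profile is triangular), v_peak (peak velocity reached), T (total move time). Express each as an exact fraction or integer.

t_a=7 t_c=0 v_peak=63 T=14

(v_max)²/a_max = 65²/9 = 4225/9
441 < 4225/9 → triangular
v_peak = √(441·9) = √3969 = 63
t_a = 63/9 = 7; t_c = 0
T = 2·7 = 14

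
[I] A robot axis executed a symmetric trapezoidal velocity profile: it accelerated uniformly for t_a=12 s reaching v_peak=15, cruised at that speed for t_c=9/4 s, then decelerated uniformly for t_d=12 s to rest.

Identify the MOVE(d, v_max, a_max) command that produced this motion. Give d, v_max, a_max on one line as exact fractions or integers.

d=855/4 v_max=15 a_max=5/4

a_max = 15/12 = 5/4
d_a = ½·15·12 = 90; d_c = 15·9/4 = 135/4
d = 2·90 + 135/4 = 855/4
t_c = 9/4 > 0 → v_max = v_peak = 15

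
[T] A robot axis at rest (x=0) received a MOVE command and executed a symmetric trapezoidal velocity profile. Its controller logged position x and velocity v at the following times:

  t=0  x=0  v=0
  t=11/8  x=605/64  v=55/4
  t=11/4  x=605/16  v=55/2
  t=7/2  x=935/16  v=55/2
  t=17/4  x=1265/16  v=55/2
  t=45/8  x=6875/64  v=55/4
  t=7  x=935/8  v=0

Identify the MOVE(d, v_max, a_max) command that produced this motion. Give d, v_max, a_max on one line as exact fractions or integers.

final state: t=7, x=935/8, v=0 → d = 935/8
a_max = (55/4−0)/(11/8−0) = 10
max v = 55/2 over t∈[11/4,17/4] → v_max = 55/2
check: 55/2·(11/4+3/2) = 935/8 ✓

d=935/8 v_max=55/2 a_max=10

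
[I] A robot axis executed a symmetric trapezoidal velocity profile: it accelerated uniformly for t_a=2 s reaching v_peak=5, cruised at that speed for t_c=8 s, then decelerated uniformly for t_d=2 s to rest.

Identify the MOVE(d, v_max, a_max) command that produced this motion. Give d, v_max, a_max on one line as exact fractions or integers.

d=50 v_max=5 a_max=5/2

a_max = 5/2
d_a = ½·5·2 = 5; d_c = 5·8 = 40
d = 2·5 + 40 = 50
t_c = 8 > 0 so v_max = 5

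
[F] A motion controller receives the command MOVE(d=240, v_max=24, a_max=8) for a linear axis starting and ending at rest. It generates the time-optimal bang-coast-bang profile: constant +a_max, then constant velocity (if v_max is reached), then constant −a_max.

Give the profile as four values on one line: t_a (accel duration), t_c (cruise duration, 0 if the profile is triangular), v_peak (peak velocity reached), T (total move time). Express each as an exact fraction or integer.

(v_max)²/a_max = 24²/8 = 72
240 ≥ 72 → trapezoidal
t_a = 24/8 = 3; v_peak = 24
d_cruise = 240 − 72 = 168; t_c = 168/24 = 7
T = 2·3 + 7 = 13

t_a=3 t_c=7 v_peak=24 T=13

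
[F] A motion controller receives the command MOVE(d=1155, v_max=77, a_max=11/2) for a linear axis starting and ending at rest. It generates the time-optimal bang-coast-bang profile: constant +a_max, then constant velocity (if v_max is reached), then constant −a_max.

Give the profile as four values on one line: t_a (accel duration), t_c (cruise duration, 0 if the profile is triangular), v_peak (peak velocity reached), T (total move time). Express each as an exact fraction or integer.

t_a=14 t_c=1 v_peak=77 T=29

v_max²/a_max = 77²/(11/2) = 1078
1155 ≥ 1078 → trapezoidal
t_a = 77/(11/2) = 14; v_peak = 77
d_cruise = 1155 − 1078 = 77; t_c = 77/77 = 1
T = 2·14 + 1 = 29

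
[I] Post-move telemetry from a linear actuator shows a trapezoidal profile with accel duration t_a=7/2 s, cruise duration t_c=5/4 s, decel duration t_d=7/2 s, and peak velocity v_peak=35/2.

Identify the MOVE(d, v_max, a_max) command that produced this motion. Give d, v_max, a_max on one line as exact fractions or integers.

d=665/8 v_max=35/2 a_max=5

a_max = (35/2)/(7/2) = 5
d_a = ½·35/2·7/2 = 245/8; d_c = 35/2·5/4 = 175/8
d = 2·245/8 + 175/8 = 665/8
t_c = 5/4 > 0 so v_max = 35/2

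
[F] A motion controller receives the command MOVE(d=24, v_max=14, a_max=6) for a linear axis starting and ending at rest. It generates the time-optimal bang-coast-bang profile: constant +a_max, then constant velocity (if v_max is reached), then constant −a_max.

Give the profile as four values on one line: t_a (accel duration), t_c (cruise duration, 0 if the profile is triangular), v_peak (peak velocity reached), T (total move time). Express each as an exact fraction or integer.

t_a=2 t_c=0 v_peak=12 T=4

vₘ²/aₘ = 14²/6 = 98/3
24 < 98/3 so t_c = 0
v_peak = √(24·6) = √144 = 12
t_a = 12/6 = 2; t_c = 0
T = 2·2 = 4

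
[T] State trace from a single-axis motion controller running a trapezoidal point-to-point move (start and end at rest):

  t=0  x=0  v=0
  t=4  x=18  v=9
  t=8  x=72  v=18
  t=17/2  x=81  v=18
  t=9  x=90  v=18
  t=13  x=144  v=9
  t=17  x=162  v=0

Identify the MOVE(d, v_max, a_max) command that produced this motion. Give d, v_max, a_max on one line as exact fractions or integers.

final state: t=17, x=162, v=0 → d = 162
a_max = (9−0)/(4−0) = 9/4
max v = 18 over t∈[8,9] → v_max = 18
check: 18·(8+1) = 162 ✓

d=162 v_max=18 a_max=9/4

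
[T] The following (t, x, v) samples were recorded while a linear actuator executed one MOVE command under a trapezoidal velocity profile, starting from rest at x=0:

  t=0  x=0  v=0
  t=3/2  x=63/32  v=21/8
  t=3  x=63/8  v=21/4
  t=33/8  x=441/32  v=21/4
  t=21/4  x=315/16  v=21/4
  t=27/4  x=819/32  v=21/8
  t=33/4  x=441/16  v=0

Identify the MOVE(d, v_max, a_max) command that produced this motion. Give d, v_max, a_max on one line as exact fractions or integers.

d=441/16 v_max=21/4 a_max=7/4

final state: t=33/4, x=441/16, v=0 → d = 441/16
a_max = (21/8−0)/(3/2−0) = 7/4
max v = 21/4 over t∈[3,21/4] → v_max = 21/4
check: 21/4·(3+9/4) = 441/16 ✓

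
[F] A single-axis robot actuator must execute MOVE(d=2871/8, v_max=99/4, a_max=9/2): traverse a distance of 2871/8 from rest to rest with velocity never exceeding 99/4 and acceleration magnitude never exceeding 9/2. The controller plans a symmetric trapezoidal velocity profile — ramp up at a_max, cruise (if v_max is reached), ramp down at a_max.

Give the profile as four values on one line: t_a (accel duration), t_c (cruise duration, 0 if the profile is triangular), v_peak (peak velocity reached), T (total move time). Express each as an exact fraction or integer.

vₘ²/aₘ = (99/4)²/(9/2) = 1089/8
2871/8 ≥ 1089/8 → trapezoidal
t_a = (99/4)/(9/2) = 11/2; v_peak = 99/4
d_cruise = 2871/8 − 1089/8 = 891/4; t_c = (891/4)/(99/4) = 9
T = 2·11/2 + 9 = 20

t_a=11/2 t_c=9 v_peak=99/4 T=20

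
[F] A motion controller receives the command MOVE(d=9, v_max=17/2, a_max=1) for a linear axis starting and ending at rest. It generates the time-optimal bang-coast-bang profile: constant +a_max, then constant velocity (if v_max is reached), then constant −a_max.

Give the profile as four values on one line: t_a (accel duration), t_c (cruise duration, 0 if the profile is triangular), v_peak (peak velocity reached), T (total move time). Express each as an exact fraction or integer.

t_a=3 t_c=0 v_peak=3 T=6

vₘ²/aₘ = (17/2)²/1 = 289/4
9 < 289/4 ⇒ no cruise
v_peak = √(9·1) = √9 = 3
t_a = 3/1 = 3; t_c = 0
T = 2·3 = 6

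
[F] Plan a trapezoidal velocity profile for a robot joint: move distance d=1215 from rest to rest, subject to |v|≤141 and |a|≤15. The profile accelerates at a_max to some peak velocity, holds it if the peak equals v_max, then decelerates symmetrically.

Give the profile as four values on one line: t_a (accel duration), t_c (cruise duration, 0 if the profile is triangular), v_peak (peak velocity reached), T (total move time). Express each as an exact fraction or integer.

vₘ²/aₘ = 141²/15 = 6627/5
1215 < 6627/5 ⇒ no cruise
v_peak = √(1215·15) = √18225 = 135
t_a = 135/15 = 9; t_c = 0
T = 2·9 = 18

t_a=9 t_c=0 v_peak=135 T=18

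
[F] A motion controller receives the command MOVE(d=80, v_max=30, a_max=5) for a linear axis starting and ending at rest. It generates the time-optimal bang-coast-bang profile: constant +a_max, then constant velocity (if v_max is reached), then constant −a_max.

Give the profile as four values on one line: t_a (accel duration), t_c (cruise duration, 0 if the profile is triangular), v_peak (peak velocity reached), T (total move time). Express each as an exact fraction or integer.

vₘ²/aₘ = 30²/5 = 180
80 < 180 ⇒ no cruise
v_peak = √(80·5) = √400 = 20
t_a = 20/5 = 4; t_c = 0
T = 2·4 = 8

t_a=4 t_c=0 v_peak=20 T=8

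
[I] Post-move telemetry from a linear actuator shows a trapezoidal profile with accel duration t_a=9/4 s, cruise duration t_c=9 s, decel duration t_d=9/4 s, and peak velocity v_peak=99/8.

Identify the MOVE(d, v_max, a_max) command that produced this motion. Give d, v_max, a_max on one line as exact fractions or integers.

d=4455/32 v_max=99/8 a_max=11/2

a_max = (99/8)/(9/4) = 11/2
d_a = ½·99/8·9/4 = 891/64; d_c = 99/8·9 = 891/8
d = 2·891/64 + 891/8 = 4455/32
t_c = 9 > 0 so v_max = 99/8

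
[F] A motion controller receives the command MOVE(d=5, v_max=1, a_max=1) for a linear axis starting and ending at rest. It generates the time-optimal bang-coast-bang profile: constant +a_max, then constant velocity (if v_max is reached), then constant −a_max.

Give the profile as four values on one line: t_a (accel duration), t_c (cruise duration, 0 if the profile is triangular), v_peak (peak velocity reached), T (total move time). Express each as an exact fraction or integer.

t_a=1 t_c=4 v_peak=1 T=6

(v_max)²/a_max = 1²/1 = 1
5 ≥ 1 ⇒ cruise phase
t_a = 1/1 = 1; v_peak = 1
d_cruise = 5 − 1 = 4; t_c = 4/1 = 4
T = 2·1 + 4 = 6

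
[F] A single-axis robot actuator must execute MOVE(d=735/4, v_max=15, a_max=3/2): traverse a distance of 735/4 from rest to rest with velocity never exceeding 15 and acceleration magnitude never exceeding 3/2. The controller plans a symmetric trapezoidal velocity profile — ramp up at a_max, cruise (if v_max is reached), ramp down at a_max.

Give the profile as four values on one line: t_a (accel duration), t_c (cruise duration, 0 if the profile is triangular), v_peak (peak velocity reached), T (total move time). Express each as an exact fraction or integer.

vₘ²/aₘ = 15²/(3/2) = 150
735/4 ≥ 150 → trapezoidal
t_a = 15/(3/2) = 10; v_peak = 15
d_cruise = 735/4 − 150 = 135/4; t_c = (135/4)/15 = 9/4
T = 2·10 + 9/4 = 89/4

t_a=10 t_c=9/4 v_peak=15 T=89/4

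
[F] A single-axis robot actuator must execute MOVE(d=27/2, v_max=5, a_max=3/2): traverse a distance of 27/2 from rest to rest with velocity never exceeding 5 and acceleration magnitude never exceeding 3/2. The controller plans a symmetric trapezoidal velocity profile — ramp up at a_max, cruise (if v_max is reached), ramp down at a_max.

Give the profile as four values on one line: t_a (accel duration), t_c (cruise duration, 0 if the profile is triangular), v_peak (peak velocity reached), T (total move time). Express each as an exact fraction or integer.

t_a=3 t_c=0 v_peak=9/2 T=6

(v_max)²/a_max = 5²/(3/2) = 50/3
27/2 < 50/3 ⇒ no cruise
v_peak = √(27/2·3/2) = √(81/4) = 9/2
t_a = (9/2)/(3/2) = 3; t_c = 0
T = 2·3 = 6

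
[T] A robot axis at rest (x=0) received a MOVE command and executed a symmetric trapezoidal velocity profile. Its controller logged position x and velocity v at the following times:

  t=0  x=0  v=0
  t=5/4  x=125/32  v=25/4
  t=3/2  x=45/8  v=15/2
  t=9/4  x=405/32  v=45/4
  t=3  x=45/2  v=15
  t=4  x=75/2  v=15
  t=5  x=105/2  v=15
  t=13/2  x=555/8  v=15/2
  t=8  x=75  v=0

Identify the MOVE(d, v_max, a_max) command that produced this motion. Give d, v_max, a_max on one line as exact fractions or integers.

d=75 v_max=15 a_max=5

final state: t=8, x=75, v=0 → d = 75
a_max = (25/4−0)/(5/4−0) = 5
max v = 15 over t∈[3,5] → v_max = 15
check: 15·(3+2) = 75 ✓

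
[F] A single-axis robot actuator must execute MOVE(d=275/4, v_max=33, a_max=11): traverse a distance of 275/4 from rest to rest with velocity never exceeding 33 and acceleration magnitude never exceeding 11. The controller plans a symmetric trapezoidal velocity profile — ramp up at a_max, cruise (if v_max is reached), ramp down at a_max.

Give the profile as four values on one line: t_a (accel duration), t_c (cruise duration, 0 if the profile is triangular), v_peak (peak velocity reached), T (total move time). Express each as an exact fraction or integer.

t_a=5/2 t_c=0 v_peak=55/2 T=5

(v_max)²/a_max = 33²/11 = 99
275/4 < 99 → triangular
v_peak = √(275/4·11) = √(3025/4) = 55/2
t_a = (55/2)/11 = 5/2; t_c = 0
T = 2·5/2 = 5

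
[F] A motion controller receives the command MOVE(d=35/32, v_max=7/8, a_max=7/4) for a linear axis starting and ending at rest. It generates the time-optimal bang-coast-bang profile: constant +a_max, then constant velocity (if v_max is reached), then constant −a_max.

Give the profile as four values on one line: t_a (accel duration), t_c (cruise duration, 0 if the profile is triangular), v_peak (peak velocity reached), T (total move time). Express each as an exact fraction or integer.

v_max²/a_max = (7/8)²/(7/4) = 7/16
35/32 ≥ 7/16 so v_max reached
t_a = (7/8)/(7/4) = 1/2; v_peak = 7/8
d_cruise = 35/32 − 7/16 = 21/32; t_c = (21/32)/(7/8) = 3/4
T = 2·1/2 + 3/4 = 7/4

t_a=1/2 t_c=3/4 v_peak=7/8 T=7/4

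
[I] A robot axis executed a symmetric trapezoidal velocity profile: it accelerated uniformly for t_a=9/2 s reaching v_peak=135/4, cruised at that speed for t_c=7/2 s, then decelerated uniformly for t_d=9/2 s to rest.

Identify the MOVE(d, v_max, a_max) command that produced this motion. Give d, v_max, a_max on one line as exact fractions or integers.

d=270 v_max=135/4 a_max=15/2

a_max = (135/4)/(9/2) = 15/2
d_a = ½·135/4·9/2 = 1215/16; d_c = 135/4·7/2 = 945/8
d = 2·1215/16 + 945/8 = 270
t_c = 7/2 > 0 ⇒ limit active, v_max = 135/4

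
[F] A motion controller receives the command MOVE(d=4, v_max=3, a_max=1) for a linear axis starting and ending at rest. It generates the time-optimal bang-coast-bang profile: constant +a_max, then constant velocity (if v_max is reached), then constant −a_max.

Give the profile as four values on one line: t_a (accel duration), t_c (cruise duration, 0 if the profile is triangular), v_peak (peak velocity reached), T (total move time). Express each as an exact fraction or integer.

v_max²/a_max = 3²/1 = 9
4 < 9 → triangular
v_peak = √(4·1) = √4 = 2
t_a = 2/1 = 2; t_c = 0
T = 2·2 = 4

t_a=2 t_c=0 v_peak=2 T=4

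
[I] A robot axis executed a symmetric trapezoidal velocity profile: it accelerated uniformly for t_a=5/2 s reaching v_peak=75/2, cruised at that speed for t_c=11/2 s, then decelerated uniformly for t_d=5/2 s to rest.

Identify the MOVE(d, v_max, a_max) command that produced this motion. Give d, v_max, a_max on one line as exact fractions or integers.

a_max = (75/2)/(5/2) = 15
d_a = ½·75/2·5/2 = 375/8; d_c = 75/2·11/2 = 825/4
d = 2·375/8 + 825/4 = 300
t_c = 11/2 > 0 so v_max = 75/2

d=300 v_max=75/2 a_max=15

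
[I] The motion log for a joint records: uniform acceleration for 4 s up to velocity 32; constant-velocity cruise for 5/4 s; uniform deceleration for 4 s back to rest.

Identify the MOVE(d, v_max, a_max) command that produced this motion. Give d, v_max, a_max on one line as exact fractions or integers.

a_max = 32/4 = 8
d_a = ½·32·4 = 64; d_c = 32·5/4 = 40
d = 2·64 + 40 = 168
t_c = 5/4 > 0 ⇒ limit active, v_max = 32

d=168 v_max=32 a_max=8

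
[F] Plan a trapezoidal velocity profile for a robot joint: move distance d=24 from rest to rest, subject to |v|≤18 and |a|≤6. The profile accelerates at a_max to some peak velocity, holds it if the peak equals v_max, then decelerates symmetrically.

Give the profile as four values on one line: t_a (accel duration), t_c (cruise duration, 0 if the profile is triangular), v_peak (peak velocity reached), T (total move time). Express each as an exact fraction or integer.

t_a=2 t_c=0 v_peak=12 T=4

v_max²/a_max = 18²/6 = 54
24 < 54 → triangular
v_peak = √(24·6) = √144 = 12
t_a = 12/6 = 2; t_c = 0
T = 2·2 = 4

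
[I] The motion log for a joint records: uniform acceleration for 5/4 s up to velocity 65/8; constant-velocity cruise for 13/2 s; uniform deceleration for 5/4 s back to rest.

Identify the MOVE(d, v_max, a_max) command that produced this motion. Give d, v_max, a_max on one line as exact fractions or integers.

d=2015/32 v_max=65/8 a_max=13/2

a_max = (65/8)/(5/4) = 13/2
d_a = ½·65/8·5/4 = 325/64; d_c = 65/8·13/2 = 845/16
d = 2·325/64 + 845/16 = 2015/32
t_c = 13/2 > 0 so v_max = 65/8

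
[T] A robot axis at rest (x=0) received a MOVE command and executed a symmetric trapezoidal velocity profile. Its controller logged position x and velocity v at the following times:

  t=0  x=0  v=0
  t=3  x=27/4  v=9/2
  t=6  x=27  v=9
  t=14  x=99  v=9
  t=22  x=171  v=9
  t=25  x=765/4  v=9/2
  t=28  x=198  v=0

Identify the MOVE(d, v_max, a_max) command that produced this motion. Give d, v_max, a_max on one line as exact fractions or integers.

d=198 v_max=9 a_max=3/2

final state: t=28, x=198, v=0 → d = 198
a_max = (9/2−0)/(3−0) = 3/2
max v = 9 over t∈[6,22] → v_max = 9
check: 9·(6+16) = 198 ✓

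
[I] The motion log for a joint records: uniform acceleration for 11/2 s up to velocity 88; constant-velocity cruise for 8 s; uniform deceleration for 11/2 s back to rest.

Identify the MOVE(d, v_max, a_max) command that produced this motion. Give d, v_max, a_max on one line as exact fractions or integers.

a_max = 88/(11/2) = 16
d_a = ½·88·11/2 = 242; d_c = 88·8 = 704
d = 2·242 + 704 = 1188
t_c = 8 > 0 ⇒ limit active, v_max = 88

d=1188 v_max=88 a_max=16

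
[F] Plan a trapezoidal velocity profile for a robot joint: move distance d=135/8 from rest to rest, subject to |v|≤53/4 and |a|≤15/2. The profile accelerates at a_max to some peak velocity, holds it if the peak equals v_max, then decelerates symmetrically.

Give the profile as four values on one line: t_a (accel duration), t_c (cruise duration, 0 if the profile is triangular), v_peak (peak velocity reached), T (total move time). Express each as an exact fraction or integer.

v_max²/a_max = (53/4)²/(15/2) = 2809/120
135/8 < 2809/120 → triangular
v_peak = √(135/8·15/2) = √(2025/16) = 45/4
t_a = (45/4)/(15/2) = 3/2; t_c = 0
T = 2·3/2 = 3

t_a=3/2 t_c=0 v_peak=45/4 T=3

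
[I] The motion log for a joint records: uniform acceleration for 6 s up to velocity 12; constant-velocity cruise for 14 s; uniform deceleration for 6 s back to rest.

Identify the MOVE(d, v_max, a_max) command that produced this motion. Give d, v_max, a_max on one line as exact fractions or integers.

a_max = 12/6 = 2
d_a = ½·12·6 = 36; d_c = 12·14 = 168
d = 2·36 + 168 = 240
t_c = 14 > 0 so v_max = 12

d=240 v_max=12 a_max=2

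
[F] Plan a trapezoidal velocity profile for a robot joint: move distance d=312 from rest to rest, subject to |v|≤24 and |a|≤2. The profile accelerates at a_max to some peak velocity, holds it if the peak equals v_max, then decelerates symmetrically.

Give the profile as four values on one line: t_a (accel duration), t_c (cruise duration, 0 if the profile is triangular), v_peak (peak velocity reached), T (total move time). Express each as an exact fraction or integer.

t_a=12 t_c=1 v_peak=24 T=25

(v_max)²/a_max = 24²/2 = 288
312 ≥ 288 ⇒ cruise phase
t_a = 24/2 = 12; v_peak = 24
d_cruise = 312 − 288 = 24; t_c = 24/24 = 1
T = 2·12 + 1 = 25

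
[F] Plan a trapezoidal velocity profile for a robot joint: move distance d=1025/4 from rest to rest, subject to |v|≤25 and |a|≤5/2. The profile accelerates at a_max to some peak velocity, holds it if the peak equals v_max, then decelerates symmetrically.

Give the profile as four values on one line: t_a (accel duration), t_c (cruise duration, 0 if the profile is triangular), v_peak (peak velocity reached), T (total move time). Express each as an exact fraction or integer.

t_a=10 t_c=1/4 v_peak=25 T=81/4

(v_max)²/a_max = 25²/(5/2) = 250
1025/4 ≥ 250 → trapezoidal
t_a = 25/(5/2) = 10; v_peak = 25
d_cruise = 1025/4 − 250 = 25/4; t_c = (25/4)/25 = 1/4
T = 2·10 + 1/4 = 81/4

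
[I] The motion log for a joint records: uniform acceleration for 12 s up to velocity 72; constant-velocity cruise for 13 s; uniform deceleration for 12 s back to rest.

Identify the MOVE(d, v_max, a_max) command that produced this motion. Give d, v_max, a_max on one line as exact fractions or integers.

a_max = 72/12 = 6
d_a = ½·72·12 = 432; d_c = 72·13 = 936
d = 2·432 + 936 = 1800
t_c = 13 > 0 so v_max = 72

d=1800 v_max=72 a_max=6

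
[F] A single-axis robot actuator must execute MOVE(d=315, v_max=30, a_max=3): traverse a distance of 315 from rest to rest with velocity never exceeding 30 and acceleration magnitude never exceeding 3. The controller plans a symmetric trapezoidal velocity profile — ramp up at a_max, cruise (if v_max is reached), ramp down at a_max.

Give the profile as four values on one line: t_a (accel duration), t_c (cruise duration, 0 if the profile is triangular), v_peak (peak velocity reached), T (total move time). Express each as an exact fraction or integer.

v_max²/a_max = 30²/3 = 300
315 ≥ 300 so v_max reached
t_a = 30/3 = 10; v_peak = 30
d_cruise = 315 − 300 = 15; t_c = 15/30 = 1/2
T = 2·10 + 1/2 = 41/2

t_a=10 t_c=1/2 v_peak=30 T=41/2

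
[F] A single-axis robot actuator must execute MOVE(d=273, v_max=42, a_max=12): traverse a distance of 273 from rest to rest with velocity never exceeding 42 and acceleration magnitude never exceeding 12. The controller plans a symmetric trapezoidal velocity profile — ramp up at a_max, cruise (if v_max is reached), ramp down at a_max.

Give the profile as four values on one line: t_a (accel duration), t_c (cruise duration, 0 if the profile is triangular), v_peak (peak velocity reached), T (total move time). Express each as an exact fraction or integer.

(v_max)²/a_max = 42²/12 = 147
273 ≥ 147 ⇒ cruise phase
t_a = 42/12 = 7/2; v_peak = 42
d_cruise = 273 − 147 = 126; t_c = 126/42 = 3
T = 2·7/2 + 3 = 10

t_a=7/2 t_c=3 v_peak=42 T=10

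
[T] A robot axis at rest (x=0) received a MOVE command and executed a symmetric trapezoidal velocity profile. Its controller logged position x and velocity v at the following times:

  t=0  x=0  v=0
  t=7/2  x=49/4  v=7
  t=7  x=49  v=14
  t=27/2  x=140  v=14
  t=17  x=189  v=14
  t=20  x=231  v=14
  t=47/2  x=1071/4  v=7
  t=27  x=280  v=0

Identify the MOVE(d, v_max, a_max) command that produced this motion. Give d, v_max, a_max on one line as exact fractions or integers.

final state: t=27, x=280, v=0 → d = 280
a_max = (7−0)/(7/2−0) = 2
max v = 14 over t∈[7,20] → v_max = 14
check: 14·(7+13) = 280 ✓

d=280 v_max=14 a_max=2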